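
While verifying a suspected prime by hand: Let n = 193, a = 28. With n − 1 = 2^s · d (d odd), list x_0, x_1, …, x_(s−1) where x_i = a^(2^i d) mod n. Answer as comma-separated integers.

n − 1 = 192 = 2^6 · 3, so s = 6 and d = 3.
x_0 = 28^3 mod 193 = 143.
x_1 = 143^2 mod 193 = 184.
x_2 = 184^2 mod 193 = 81.
x_3 = 81^2 mod 193 = 192.
x_4 = 192^2 mod 193 = 1.
x_5 = 1^2 mod 193 = 1.

143, 184, 81, 192, 1, 1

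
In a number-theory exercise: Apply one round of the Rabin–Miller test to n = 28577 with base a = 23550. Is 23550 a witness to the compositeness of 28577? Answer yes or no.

yes

n − 1 = 28576 = 2^5 · 893, so s = 5 and d = 893.
x_0 = 23550^893 mod 28577 = 14674.
x_0 is neither 1 nor 28576, so continue squaring.
x_1 = 14674^2 mod 28577 = 27158.
x_2 = 27158^2 mod 28577 = 13171.
x_3 = 13171^2 mod 28577 = 12851.
x_4 = 12851^2 mod 28577 = 1718.
Reached i = s−1 = 4 without hitting −1: 23550 is a Miller–Rabin witness and 28577 is composite.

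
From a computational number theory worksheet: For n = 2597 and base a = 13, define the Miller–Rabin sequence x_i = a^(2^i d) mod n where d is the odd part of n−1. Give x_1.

2507

n − 1 = 2596 = 2^2 · 649, so s = 2 and d = 649.
x_0 = 13^649 mod 2597 = 314.
x_1 = 314^2 mod 2597 = 2507.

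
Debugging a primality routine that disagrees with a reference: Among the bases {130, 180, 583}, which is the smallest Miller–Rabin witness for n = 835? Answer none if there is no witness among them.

130

n − 1 = 834 = 2^1 · 417, so s = 1 and d = 417.
Base 130: x_0 = 130^417 mod 835 = 200. x_0 ∉ {1, 834} and s = 1, so 130 is a Miller–Rabin witness and 835 is composite.
Base 180: x_0 = 180^417 mod 835 = 165. x_0 ∉ {1, 834} and s = 1, so 180 is a Miller–Rabin witness and 835 is composite.
Base 583: x_0 = 583^417 mod 835 = 123. x_0 ∉ {1, 834} and s = 1, so 583 is a Miller–Rabin witness and 835 is composite.
The smallest witness among the given bases is 130.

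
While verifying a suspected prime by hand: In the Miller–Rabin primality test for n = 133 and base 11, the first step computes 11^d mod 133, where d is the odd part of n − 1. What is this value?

1

n − 1 = 132 = 2^2 · 33, so s = 2 and d = 33.
11^33 mod 133 = 1.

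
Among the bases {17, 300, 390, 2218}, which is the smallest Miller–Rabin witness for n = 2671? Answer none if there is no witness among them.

n − 1 = 2670 = 2^1 · 1335, so s = 1 and d = 1335.
Base 17: x_0 = 17^1335 mod 2671 = 1. x_0 = 1, so 17 is not a witness.
Base 300: x_0 = 300^1335 mod 2671 = 2670. x_0 = 2670 ≡ −1, so 300 is not a witness.
Base 390: x_0 = 390^1335 mod 2671 = 1. x_0 = 1, so 390 is not a witness.
Base 2218: x_0 = 2218^1335 mod 2671 = 1. x_0 = 1, so 2218 is not a witness.
No listed base is a witness for 2671.

none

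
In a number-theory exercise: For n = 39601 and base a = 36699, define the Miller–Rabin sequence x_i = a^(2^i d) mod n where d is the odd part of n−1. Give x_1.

n − 1 = 39600 = 2^4 · 2475, so s = 4 and d = 2475.
By repeated squaring, 36699^2475 ≡ 30247 (mod 39601).
x_0 = 30247.
x_1 = 30247^2 mod 39601 = 18707.

18707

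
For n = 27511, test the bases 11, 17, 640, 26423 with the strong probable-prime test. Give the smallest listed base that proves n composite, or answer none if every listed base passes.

11

n − 1 = 27510 = 2^1 · 13755, so s = 1 and d = 13755.
Base 11: x_0 = 11^13755 mod 27511 = 19448. x_0 ∉ {1, 27510} and s = 1, so 11 is a Miller–Rabin witness and 27511 is composite.
Base 17: x_0 = 17^13755 mod 27511 = 24023. x_0 ∉ {1, 27510} and s = 1, so 17 is a Miller–Rabin witness and 27511 is composite.
Base 640: x_0 = 640^13755 mod 27511 = 13980. x_0 ∉ {1, 27510} and s = 1, so 640 is a Miller–Rabin witness and 27511 is composite.
Base 26423: x_0 = 26423^13755 mod 27511 = 11518. x_0 ∉ {1, 27510} and s = 1, so 26423 is a Miller–Rabin witness and 27511 is composite.
The smallest witness among the given bases is 11.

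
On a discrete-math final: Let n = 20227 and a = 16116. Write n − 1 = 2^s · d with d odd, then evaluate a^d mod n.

n − 1 = 20226 = 2^1 · 10113, so s = 1 and d = 10113.
16116^10113 mod 20227 = 14002.

14002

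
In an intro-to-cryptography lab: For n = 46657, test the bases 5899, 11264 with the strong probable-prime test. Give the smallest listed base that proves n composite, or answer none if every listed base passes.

5899

n − 1 = 46656 = 2^6 · 729, so s = 6 and d = 729.
Base 5899: x_0 = 5899^729 mod 46657 = 2443. x_0 is neither 1 nor 46656, so continue squaring. x_1 = 2443^2 mod 46657 = 42810. x_2 = 42810^2 mod 46657 = 9140. x_3 = 9140^2 mod 46657 = 23570. x_4 = 23570^2 mod 46657 = 1. x_4 = 1 but x_3 ≠ ±1, a nontrivial square root of 1 — 5899 is a witness and 46657 is composite.
Base 11264: x_0 = 11264^729 mod 46657 = 4256. x_0 is neither 1 nor 46656, so continue squaring. x_1 = 4256^2 mod 46657 = 10620. x_2 = 10620^2 mod 46657 = 14431. x_3 = 14431^2 mod 46657 = 23570. x_4 = 23570^2 mod 46657 = 1. x_4 = 1 but x_3 ≠ ±1, a nontrivial square root of 1 — 11264 is a witness and 46657 is composite.
The smallest witness among the given bases is 5899.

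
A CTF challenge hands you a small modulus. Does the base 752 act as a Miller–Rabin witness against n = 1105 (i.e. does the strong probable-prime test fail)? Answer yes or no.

no

n − 1 = 1104 = 2^4 · 69, so s = 4 and d = 69.
By repeated squaring, 752^69 ≡ 242 (mod 1105).
x_0 = 752^69 mod 1105 = 242.
x_0 is neither 1 nor 1104, so continue squaring.
x_1 = 242^2 mod 1105 = 1104.
x_1 ≡ −1, so 752 is not a witness.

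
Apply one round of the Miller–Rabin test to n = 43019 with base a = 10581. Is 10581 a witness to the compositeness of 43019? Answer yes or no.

no

n − 1 = 43018 = 2^1 · 21509, so s = 1 and d = 21509.
Repeated squaring mod 43019: 10581^1 ≡ 10581, 10581^2 ≡ 22123, 10581^4 ≡ 42985, 10581^8 ≡ 1156, 10581^16 ≡ 2747, 10581^32 ≡ 17684, 10581^64 ≡ 18745, 10581^128 ≡ 38852, 10581^256 ≡ 27232, 10581^512 ≡ 20302, 10581^1024 ≡ 6165, 10581^2048 ≡ 21448, 10581^4096 ≡ 14537, 10581^8192 ≡ 15041, 10581^16384 ≡ 37779.
21509 = 16384 + 4096 + 1024 + 4 + 1, so 10581^21509 ≡ 37779·14537·6165·42985·10581 ≡ 43018 (mod 43019).
x_0 = 10581^21509 mod 43019 = 43018.
x_0 = 43018 ≡ −1, so 10581 is not a witness.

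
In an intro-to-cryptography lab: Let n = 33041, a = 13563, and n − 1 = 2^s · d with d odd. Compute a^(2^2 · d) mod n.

25135

n − 1 = 33040 = 2^4 · 2065, so s = 4 and d = 2065.
x_0 = 13563^2065 mod 33041 = 19157.
x_1 = 19157^2 mod 33041 = 4262.
x_2 = 4262^2 mod 33041 = 25135.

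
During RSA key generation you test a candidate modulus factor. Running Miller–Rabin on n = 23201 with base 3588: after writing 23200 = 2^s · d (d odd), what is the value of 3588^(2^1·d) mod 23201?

12753

n − 1 = 23200 = 2^5 · 725, so s = 5 and d = 725.
x_0 = 3588^725 mod 23201 = 5380.
x_1 = 5380^2 mod 23201 = 12753.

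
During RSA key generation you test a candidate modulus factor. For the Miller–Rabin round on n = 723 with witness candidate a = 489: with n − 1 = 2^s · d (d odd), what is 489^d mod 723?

n − 1 = 722 = 2^1 · 361, so s = 1 and d = 361.
489^361 mod 723 = 234.

234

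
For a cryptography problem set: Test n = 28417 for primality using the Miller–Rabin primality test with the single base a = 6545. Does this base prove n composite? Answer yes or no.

n − 1 = 28416 = 2^8 · 111, so s = 8 and d = 111.
Repeated squaring mod 28417: 6545^1 ≡ 6545, 6545^2 ≡ 12606, 6545^4 ≡ 3372, 6545^8 ≡ 3584, 6545^16 ≡ 572, 6545^32 ≡ 14597, 6545^64 ≡ 1743.
111 = 64 + 32 + 8 + 4 + 2 + 1, so 6545^111 ≡ 1743·14597·3584·3372·12606·6545 ≡ 16053 (mod 28417).
x_0 = 6545^111 mod 28417 = 16053.
x_0 is neither 1 nor 28416, so continue squaring.
x_1 = 16053^2 mod 28417 = 13453.
x_2 = 13453^2 mod 28417 = 23753.
x_3 = 23753^2 mod 28417 = 13891.
x_4 = 13891^2 mod 28417 = 8451.
x_5 = 8451^2 mod 28417 = 7480.
x_6 = 7480^2 mod 28417 = 25744.
x_7 = 25744^2 mod 28417 = 12262.
Reached i = s−1 = 7 without hitting −1: 6545 is a Miller–Rabin witness and 28417 is composite.

yes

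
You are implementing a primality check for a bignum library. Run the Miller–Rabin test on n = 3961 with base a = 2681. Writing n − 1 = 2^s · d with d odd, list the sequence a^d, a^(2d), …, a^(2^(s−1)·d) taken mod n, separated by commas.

n − 1 = 3960 = 2^3 · 495, so s = 3 and d = 495.
x_0 = 2681^495 mod 3961 = 3002.
x_1 = 3002^2 mod 3961 = 729.
x_2 = 729^2 mod 3961 = 667.

3002, 729, 667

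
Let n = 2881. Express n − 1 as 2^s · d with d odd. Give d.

Halving: 2880 → 1440 → 720 → 360 → 180 → 90 → 45; 45 is odd.
So 2880 = 2^6 · 45.

45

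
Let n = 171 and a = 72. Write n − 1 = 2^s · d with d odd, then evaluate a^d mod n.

n − 1 = 170 = 2^1 · 85, so s = 1 and d = 85.
72^85 mod 171 = 162.

162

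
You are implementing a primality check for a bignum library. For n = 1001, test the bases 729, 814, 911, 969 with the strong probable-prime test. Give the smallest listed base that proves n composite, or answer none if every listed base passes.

n − 1 = 1000 = 2^3 · 125, so s = 3 and d = 125.
Base 729: x_0 = 729^125 mod 1001 = 1. x_0 = 1, so 729 is not a witness.
Base 814: x_0 = 814^125 mod 1001 = 242. x_0 is neither 1 nor 1000, so continue squaring. x_1 = 242^2 mod 1001 = 506. x_2 = 506^2 mod 1001 = 781. Reached i = s−1 = 2 without hitting −1: 814 is a Miller–Rabin witness and 1001 is composite.
Base 911: x_0 = 911^125 mod 1001 = 1. x_0 = 1, so 911 is not a witness.
Base 969: x_0 = 969^125 mod 1001 = 89. x_0 is neither 1 nor 1000, so continue squaring. x_1 = 89^2 mod 1001 = 914. x_2 = 914^2 mod 1001 = 562. Reached i = s−1 = 2 without hitting −1: 969 is a Miller–Rabin witness and 1001 is composite.
The smallest witness among the given bases is 814.

814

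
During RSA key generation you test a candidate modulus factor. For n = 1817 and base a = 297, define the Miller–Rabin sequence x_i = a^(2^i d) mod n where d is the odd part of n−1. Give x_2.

n − 1 = 1816 = 2^3 · 227, so s = 3 and d = 227.
x_0 = 297^227 mod 1817 = 1781.
x_1 = 1781^2 mod 1817 = 1296.
x_2 = 1296^2 mod 1817 = 708.

708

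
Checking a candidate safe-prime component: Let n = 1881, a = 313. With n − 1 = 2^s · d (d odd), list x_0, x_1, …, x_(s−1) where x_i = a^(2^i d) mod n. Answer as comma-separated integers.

n − 1 = 1880 = 2^3 · 235, so s = 3 and d = 235.
x_0 = 313^235 mod 1881 = 826.
x_1 = 826^2 mod 1881 = 1354.
x_2 = 1354^2 mod 1881 = 1222.

826, 1354, 1222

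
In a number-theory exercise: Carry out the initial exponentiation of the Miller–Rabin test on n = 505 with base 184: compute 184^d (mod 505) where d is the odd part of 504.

n − 1 = 504 = 2^3 · 63, so s = 3 and d = 63.
184^63 mod 505 = 229.

229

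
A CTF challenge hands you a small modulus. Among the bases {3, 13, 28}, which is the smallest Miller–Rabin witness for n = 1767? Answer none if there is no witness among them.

n − 1 = 1766 = 2^1 · 883, so s = 1 and d = 883.
Base 3: x_0 = 3^883 mod 1767 = 117. x_0 ∉ {1, 1766} and s = 1, so 3 is a Miller–Rabin witness and 1767 is composite.
Base 13: x_0 = 13^883 mod 1767 = 1096. x_0 ∉ {1, 1766} and s = 1, so 13 is a Miller–Rabin witness and 1767 is composite.
Base 28: x_0 = 28^883 mod 1767 = 1681. x_0 ∉ {1, 1766} and s = 1, so 28 is a Miller–Rabin witness and 1767 is composite.
The smallest witness among the given bases is 3.

3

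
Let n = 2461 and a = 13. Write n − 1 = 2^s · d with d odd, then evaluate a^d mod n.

n − 1 = 2460 = 2^2 · 615, so s = 2 and d = 615.
Repeated squaring mod 2461: 13^1 ≡ 13, 13^2 ≡ 169, 13^4 ≡ 1490, 13^8 ≡ 278, 13^16 ≡ 993, 13^32 ≡ 1649, 13^64 ≡ 2257, 13^128 ≡ 2240, 13^256 ≡ 2082, 13^512 ≡ 903.
615 = 512 + 64 + 32 + 4 + 2 + 1, so 13^615 ≡ 903·2257·1649·1490·169·13 ≡ 1649 (mod 2461).

1649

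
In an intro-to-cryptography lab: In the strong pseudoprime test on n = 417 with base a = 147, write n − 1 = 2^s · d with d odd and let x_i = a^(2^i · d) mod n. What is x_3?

n − 1 = 416 = 2^5 · 13, so s = 5 and d = 13.
x_0 = 147^13 mod 417 = 105.
x_1 = 105^2 mod 417 = 183.
x_2 = 183^2 mod 417 = 129.
x_3 = 129^2 mod 417 = 378.

378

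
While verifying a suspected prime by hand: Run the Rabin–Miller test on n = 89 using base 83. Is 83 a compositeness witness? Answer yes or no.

no

n − 1 = 88 = 2^3 · 11, so s = 3 and d = 11.
Repeated squaring mod 89: 83^1 ≡ 83, 83^2 ≡ 36, 83^4 ≡ 50, 83^8 ≡ 8.
11 = 8 + 2 + 1, so 83^11 ≡ 8·36·83 ≡ 52 (mod 89).
x_0 = 83^11 mod 89 = 52.
x_0 is neither 1 nor 88, so continue squaring.
x_1 = 52^2 mod 89 = 34.
x_2 = 34^2 mod 89 = 88.
x_2 ≡ −1, so 83 is not a witness.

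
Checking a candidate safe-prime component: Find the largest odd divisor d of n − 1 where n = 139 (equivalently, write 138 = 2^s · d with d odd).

Halving: 138 → 69; 69 is odd.
So 138 = 2^1 · 69.

69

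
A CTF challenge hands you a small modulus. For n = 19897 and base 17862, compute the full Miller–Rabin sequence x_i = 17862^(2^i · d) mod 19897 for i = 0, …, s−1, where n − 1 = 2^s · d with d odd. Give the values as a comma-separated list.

n − 1 = 19896 = 2^3 · 2487, so s = 3 and d = 2487.
x_0 = 17862^2487 mod 19897 = 1789.
x_1 = 1789^2 mod 19897 = 17001.
x_2 = 17001^2 mod 19897 = 10179.

1789, 17001, 10179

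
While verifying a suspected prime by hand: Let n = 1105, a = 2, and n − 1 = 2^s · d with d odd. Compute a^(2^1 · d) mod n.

n − 1 = 1104 = 2^4 · 69, so s = 4 and d = 69.
Repeated squaring mod 1105: 2^1 ≡ 2, 2^2 ≡ 4, 2^4 ≡ 16, 2^8 ≡ 256, 2^16 ≡ 341, 2^32 ≡ 256, 2^64 ≡ 341.
69 = 64 + 4 + 1, so 2^69 ≡ 341·16·2 ≡ 967 (mod 1105).
x_0 = 967.
x_1 = 967^2 mod 1105 = 259.

259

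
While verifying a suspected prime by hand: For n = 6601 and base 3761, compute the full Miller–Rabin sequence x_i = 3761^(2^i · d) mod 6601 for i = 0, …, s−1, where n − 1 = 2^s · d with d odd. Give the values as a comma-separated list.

n − 1 = 6600 = 2^3 · 825, so s = 3 and d = 825.
x_0 = 3761^825 mod 6601 = 2094.
x_1 = 2094^2 mod 6601 = 1772.
x_2 = 1772^2 mod 6601 = 4509.

2094, 1772, 4509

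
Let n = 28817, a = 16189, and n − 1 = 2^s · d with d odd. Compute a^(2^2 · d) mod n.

12618

n − 1 = 28816 = 2^4 · 1801, so s = 4 and d = 1801.
x_0 = 16189^1801 mod 28817 = 19504.
x_1 = 19504^2 mod 28817 = 21616.
x_2 = 21616^2 mod 28817 = 12618.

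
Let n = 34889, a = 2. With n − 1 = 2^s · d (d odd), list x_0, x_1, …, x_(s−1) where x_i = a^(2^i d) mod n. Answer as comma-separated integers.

10582, 19923, 28665

n − 1 = 34888 = 2^3 · 4361, so s = 3 and d = 4361.
x_0 = 2^4361 mod 34889 = 10582.
x_1 = 10582^2 mod 34889 = 19923.
x_2 = 19923^2 mod 34889 = 28665.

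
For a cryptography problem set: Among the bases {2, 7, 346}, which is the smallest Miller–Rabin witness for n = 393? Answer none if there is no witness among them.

n − 1 = 392 = 2^3 · 49, so s = 3 and d = 49.
Base 2: x_0 = 2^49 mod 393 = 302. x_0 is neither 1 nor 392, so continue squaring. x_1 = 302^2 mod 393 = 28. x_2 = 28^2 mod 393 = 391. Reached i = s−1 = 2 without hitting −1: 2 is a Miller–Rabin witness and 393 is composite.
Base 7: x_0 = 7^49 mod 393 = 46. x_0 is neither 1 nor 392, so continue squaring. x_1 = 46^2 mod 393 = 151. x_2 = 151^2 mod 393 = 7. Reached i = s−1 = 2 without hitting −1: 7 is a Miller–Rabin witness and 393 is composite.
Base 346: x_0 = 346^49 mod 393 = 238. x_0 is neither 1 nor 392, so continue squaring. x_1 = 238^2 mod 393 = 52. x_2 = 52^2 mod 393 = 346. Reached i = s−1 = 2 without hitting −1: 346 is a Miller–Rabin witness and 393 is composite.
The smallest witness among the given bases is 2.

2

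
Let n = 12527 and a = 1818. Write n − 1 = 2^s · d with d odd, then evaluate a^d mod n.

12526

n − 1 = 12526 = 2^1 · 6263, so s = 1 and d = 6263.
By repeated squaring, 1818^6263 ≡ 12526 (mod 12527).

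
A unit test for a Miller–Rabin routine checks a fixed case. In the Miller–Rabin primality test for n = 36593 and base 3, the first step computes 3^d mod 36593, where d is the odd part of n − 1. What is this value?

n − 1 = 36592 = 2^4 · 2287, so s = 4 and d = 2287.
By repeated squaring, 3^2287 ≡ 13693 (mod 36593).

13693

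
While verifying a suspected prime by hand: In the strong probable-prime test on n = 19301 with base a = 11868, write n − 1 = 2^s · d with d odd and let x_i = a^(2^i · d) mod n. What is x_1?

1

n − 1 = 19300 = 2^2 · 4825, so s = 2 and d = 4825.
x_0 = 11868^4825 mod 19301 = 1.
x_1 = 1^2 mod 19301 = 1.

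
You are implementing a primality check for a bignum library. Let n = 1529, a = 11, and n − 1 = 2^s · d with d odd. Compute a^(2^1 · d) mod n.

n − 1 = 1528 = 2^3 · 191, so s = 3 and d = 191.
Repeated squaring mod 1529: 11^1 ≡ 11, 11^2 ≡ 121, 11^4 ≡ 880, 11^8 ≡ 726, 11^16 ≡ 1100, 11^32 ≡ 561, 11^64 ≡ 1276, 11^128 ≡ 1320.
191 = 128 + 32 + 16 + 8 + 4 + 2 + 1, so 11^191 ≡ 1320·561·1100·726·880·121·11 ≡ 220 (mod 1529).
x_0 = 220.
x_1 = 220^2 mod 1529 = 1001.

1001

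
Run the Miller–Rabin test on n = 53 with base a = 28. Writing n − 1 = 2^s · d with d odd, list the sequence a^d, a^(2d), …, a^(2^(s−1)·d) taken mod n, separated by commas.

1, 1

n − 1 = 52 = 2^2 · 13, so s = 2 and d = 13.
x_0 = 28^13 mod 53 = 1.
x_1 = 1^2 mod 53 = 1.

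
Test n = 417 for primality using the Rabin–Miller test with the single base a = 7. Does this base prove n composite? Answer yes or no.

n − 1 = 416 = 2^5 · 13, so s = 5 and d = 13.
x_0 = 7^13 mod 417 = 325.
x_0 is neither 1 nor 416, so continue squaring.
x_1 = 325^2 mod 417 = 124.
x_2 = 124^2 mod 417 = 364.
x_3 = 364^2 mod 417 = 307.
x_4 = 307^2 mod 417 = 7.
Reached i = s−1 = 4 without hitting −1: 7 is a Miller–Rabin witness and 417 is composite.

yes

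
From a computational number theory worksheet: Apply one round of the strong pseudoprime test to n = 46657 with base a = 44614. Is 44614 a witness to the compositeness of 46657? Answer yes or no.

n − 1 = 46656 = 2^6 · 729, so s = 6 and d = 729.
Repeated squaring mod 46657: 44614^1 ≡ 44614, 44614^2 ≡ 21376, 44614^4 ≡ 21375, 44614^8 ≡ 25281, 44614^16 ≡ 21375, 44614^32 ≡ 25281, 44614^64 ≡ 21375, 44614^128 ≡ 25281, 44614^256 ≡ 21375, 44614^512 ≡ 25281.
729 = 512 + 128 + 64 + 16 + 8 + 1, so 44614^729 ≡ 25281·25281·21375·21375·25281·44614 ≡ 216 (mod 46657).
x_0 = 44614^729 mod 46657 = 216.
x_0 is neither 1 nor 46656, so continue squaring.
x_1 = 216^2 mod 46657 = 46656.
x_1 ≡ −1, so 44614 is not a witness.

no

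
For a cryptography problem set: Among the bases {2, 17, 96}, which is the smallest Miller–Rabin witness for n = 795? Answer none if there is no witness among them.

2

n − 1 = 794 = 2^1 · 397, so s = 1 and d = 397.
Base 2: x_0 = 2^397 mod 795 = 137. x_0 ∉ {1, 794} and s = 1, so 2 is a Miller–Rabin witness and 795 is composite.
Base 17: x_0 = 17^397 mod 795 = 377. x_0 ∉ {1, 794} and s = 1, so 17 is a Miller–Rabin witness and 795 is composite.
Base 96: x_0 = 96^397 mod 795 = 411. x_0 ∉ {1, 794} and s = 1, so 96 is a Miller–Rabin witness and 795 is composite.
The smallest witness among the given bases is 2.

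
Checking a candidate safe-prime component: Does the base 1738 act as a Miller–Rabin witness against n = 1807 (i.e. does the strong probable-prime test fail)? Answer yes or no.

n − 1 = 1806 = 2^1 · 903, so s = 1 and d = 903.
x_0 = 1738^903 mod 1807 = 1327.
x_0 ∉ {1, 1806} and s = 1, so 1738 is a Miller–Rabin witness and 1807 is composite.

yes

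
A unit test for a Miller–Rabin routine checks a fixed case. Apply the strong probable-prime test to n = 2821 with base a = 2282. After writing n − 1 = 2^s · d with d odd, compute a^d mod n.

931

n − 1 = 2820 = 2^2 · 705, so s = 2 and d = 705.
Repeated squaring mod 2821: 2282^1 ≡ 2282, 2282^2 ≡ 2779, 2282^4 ≡ 1764, 2282^8 ≡ 133, 2282^16 ≡ 763, 2282^32 ≡ 1043, 2282^64 ≡ 1764, 2282^128 ≡ 133, 2282^256 ≡ 763, 2282^512 ≡ 1043.
705 = 512 + 128 + 64 + 1, so 2282^705 ≡ 1043·133·1764·2282 ≡ 931 (mod 2821).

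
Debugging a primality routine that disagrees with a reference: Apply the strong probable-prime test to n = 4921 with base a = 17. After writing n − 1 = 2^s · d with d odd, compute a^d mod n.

4913

n − 1 = 4920 = 2^3 · 615, so s = 3 and d = 615.
17^615 mod 4921 = 4913.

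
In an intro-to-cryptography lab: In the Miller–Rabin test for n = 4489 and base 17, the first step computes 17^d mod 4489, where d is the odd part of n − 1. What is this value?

n − 1 = 4488 = 2^3 · 561, so s = 3 and d = 561.
Repeated squaring mod 4489: 17^1 ≡ 17, 17^2 ≡ 289, 17^4 ≡ 2719, 17^8 ≡ 4067, 17^16 ≡ 3013, 17^32 ≡ 1411, 17^64 ≡ 2294, 17^128 ≡ 1328, 17^256 ≡ 3896, 17^512 ≡ 1507.
561 = 512 + 32 + 16 + 1, so 17^561 ≡ 1507·1411·3013·17 ≡ 3753 (mod 4489).

3753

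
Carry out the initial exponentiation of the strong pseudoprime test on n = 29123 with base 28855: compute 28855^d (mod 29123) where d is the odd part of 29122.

29122

n − 1 = 29122 = 2^1 · 14561, so s = 1 and d = 14561.
Repeated squaring mod 29123: 28855^1 ≡ 28855, 28855^2 ≡ 13578, 28855^4 ≡ 13494, 28855^8 ≡ 11040, 28855^16 ≡ 1845, 28855^32 ≡ 25757, 28855^64 ≡ 1109, 28855^128 ≡ 6715, 28855^256 ≡ 8821, 28855^512 ≡ 22508, 28855^1024 ≡ 15479, 28855^2048 ≡ 4520, 28855^4096 ≡ 15177, 28855^8192 ≡ 7522.
14561 = 8192 + 4096 + 2048 + 128 + 64 + 32 + 1, so 28855^14561 ≡ 7522·15177·4520·6715·1109·25757·28855 ≡ 29122 (mod 29123).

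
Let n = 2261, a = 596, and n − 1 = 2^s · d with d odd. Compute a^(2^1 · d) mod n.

239

n − 1 = 2260 = 2^2 · 565, so s = 2 and d = 565.
x_0 = 596^565 mod 2261 = 596.
x_1 = 596^2 mod 2261 = 239.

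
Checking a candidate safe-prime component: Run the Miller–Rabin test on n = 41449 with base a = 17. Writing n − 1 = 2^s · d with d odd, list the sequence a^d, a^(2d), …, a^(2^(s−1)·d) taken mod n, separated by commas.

n − 1 = 41448 = 2^3 · 5181, so s = 3 and d = 5181.
x_0 = 17^5181 mod 41449 = 35845.
x_1 = 35845^2 mod 41449 = 27923.
x_2 = 27923^2 mod 41449 = 38239.

35845, 27923, 38239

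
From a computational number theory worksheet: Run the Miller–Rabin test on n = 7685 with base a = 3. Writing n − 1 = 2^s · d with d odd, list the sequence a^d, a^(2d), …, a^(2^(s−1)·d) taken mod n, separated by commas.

n − 1 = 7684 = 2^2 · 1921, so s = 2 and d = 1921.
x_0 = 3^1921 mod 7685 = 4613.
x_1 = 4613^2 mod 7685 = 4.

4613, 4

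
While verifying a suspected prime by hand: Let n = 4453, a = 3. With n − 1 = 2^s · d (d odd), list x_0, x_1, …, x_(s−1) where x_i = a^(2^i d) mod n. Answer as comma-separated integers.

2528, 729

n − 1 = 4452 = 2^2 · 1113, so s = 2 and d = 1113.
x_0 = 3^1113 mod 4453 = 2528.
x_1 = 2528^2 mod 4453 = 729.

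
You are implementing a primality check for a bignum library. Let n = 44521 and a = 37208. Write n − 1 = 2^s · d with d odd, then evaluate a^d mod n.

n − 1 = 44520 = 2^3 · 5565, so s = 3 and d = 5565.
37208^5565 mod 44521 = 34392.

34392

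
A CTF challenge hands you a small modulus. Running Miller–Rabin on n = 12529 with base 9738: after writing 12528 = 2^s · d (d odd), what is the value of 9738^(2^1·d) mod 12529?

n − 1 = 12528 = 2^4 · 783, so s = 4 and d = 783.
x_0 = 9738^783 mod 12529 = 7848.
x_1 = 7848^2 mod 12529 = 11069.

11069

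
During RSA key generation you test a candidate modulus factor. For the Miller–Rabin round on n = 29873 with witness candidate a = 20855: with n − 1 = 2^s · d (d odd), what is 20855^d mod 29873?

n − 1 = 29872 = 2^4 · 1867, so s = 4 and d = 1867.
By repeated squaring, 20855^1867 ≡ 1448 (mod 29873).

1448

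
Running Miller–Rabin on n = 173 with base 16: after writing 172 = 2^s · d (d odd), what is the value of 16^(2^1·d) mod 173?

n − 1 = 172 = 2^2 · 43, so s = 2 and d = 43.
x_0 = 16^43 mod 173 = 1.
x_1 = 1^2 mod 173 = 1.

1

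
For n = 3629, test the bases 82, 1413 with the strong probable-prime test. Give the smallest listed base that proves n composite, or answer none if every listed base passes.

n − 1 = 3628 = 2^2 · 907, so s = 2 and d = 907.
Base 82: x_0 = 82^907 mod 3629 = 1871. x_0 is neither 1 nor 3628, so continue squaring. x_1 = 1871^2 mod 3629 = 2285. Reached i = s−1 = 1 without hitting −1: 82 is a Miller–Rabin witness and 3629 is composite.
Base 1413: x_0 = 1413^907 mod 3629 = 2572. x_0 is neither 1 nor 3628, so continue squaring. x_1 = 2572^2 mod 3629 = 3146. Reached i = s−1 = 1 without hitting −1: 1413 is a Miller–Rabin witness and 3629 is composite.
The smallest witness among the given bases is 82.

82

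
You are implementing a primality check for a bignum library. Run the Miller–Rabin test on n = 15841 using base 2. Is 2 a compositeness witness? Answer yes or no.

no

n − 1 = 15840 = 2^5 · 495, so s = 5 and d = 495.
x_0 = 2^495 mod 15841 = 1.
x_0 = 1, so 2 is not a witness.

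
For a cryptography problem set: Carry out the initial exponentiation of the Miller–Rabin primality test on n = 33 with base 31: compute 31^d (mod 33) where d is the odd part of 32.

31

n − 1 = 32 = 2^5 · 1, so s = 5 and d = 1.
31^1 mod 33 = 31.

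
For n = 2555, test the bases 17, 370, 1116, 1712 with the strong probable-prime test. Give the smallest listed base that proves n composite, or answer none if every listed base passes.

17

n − 1 = 2554 = 2^1 · 1277, so s = 1 and d = 1277.
Base 17: x_0 = 17^1277 mod 2555 = 1832. x_0 ∉ {1, 2554} and s = 1, so 17 is a Miller–Rabin witness and 2555 is composite.
Base 370: x_0 = 370^1277 mod 2555 = 1805. x_0 ∉ {1, 2554} and s = 1, so 370 is a Miller–Rabin witness and 2555 is composite.
Base 1116: x_0 = 1116^1277 mod 2555 = 481. x_0 ∉ {1, 2554} and s = 1, so 1116 is a Miller–Rabin witness and 2555 is composite.
Base 1712: x_0 = 1712^1277 mod 2555 = 842. x_0 ∉ {1, 2554} and s = 1, so 1712 is a Miller–Rabin witness and 2555 is composite.
The smallest witness among the given bases is 17.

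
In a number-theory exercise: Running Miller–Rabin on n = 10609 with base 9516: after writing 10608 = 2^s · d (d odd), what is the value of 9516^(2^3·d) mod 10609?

n − 1 = 10608 = 2^4 · 663, so s = 4 and d = 663.
x_0 = 9516^663 mod 10609 = 2677.
x_1 = 2677^2 mod 10609 = 5254.
x_2 = 5254^2 mod 10609 = 10507.
x_3 = 10507^2 mod 10609 = 10404.

10404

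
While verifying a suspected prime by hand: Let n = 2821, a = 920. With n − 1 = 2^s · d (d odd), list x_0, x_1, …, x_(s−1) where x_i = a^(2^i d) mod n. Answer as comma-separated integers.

2820, 1

n − 1 = 2820 = 2^2 · 705, so s = 2 and d = 705.
x_0 = 920^705 mod 2821 = 2820.
x_1 = 2820^2 mod 2821 = 1.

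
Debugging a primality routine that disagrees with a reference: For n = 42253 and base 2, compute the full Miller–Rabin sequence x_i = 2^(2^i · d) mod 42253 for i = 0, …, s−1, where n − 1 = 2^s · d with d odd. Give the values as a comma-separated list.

41424, 11193

n − 1 = 42252 = 2^2 · 10563, so s = 2 and d = 10563.
x_0 = 2^10563 mod 42253 = 41424.
x_1 = 41424^2 mod 42253 = 11193.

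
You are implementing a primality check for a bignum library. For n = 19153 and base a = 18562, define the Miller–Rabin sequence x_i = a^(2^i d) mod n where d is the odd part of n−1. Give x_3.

8500

n − 1 = 19152 = 2^4 · 1197, so s = 4 and d = 1197.
x_0 = 18562^1197 mod 19153 = 18501.
x_1 = 18501^2 mod 19153 = 3738.
x_2 = 3738^2 mod 19153 = 10107.
x_3 = 10107^2 mod 19153 = 8500.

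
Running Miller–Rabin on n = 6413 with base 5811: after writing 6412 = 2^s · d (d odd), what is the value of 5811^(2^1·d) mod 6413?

n − 1 = 6412 = 2^2 · 1603, so s = 2 and d = 1603.
x_0 = 5811^1603 mod 6413 = 2205.
x_1 = 2205^2 mod 6413 = 971.

971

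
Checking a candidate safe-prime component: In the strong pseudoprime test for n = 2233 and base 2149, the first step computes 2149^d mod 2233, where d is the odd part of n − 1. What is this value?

938

n − 1 = 2232 = 2^3 · 279, so s = 3 and d = 279.
2149^279 mod 2233 = 938.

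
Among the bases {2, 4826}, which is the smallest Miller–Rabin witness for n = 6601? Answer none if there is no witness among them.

2

n − 1 = 6600 = 2^3 · 825, so s = 3 and d = 825.
Base 2: x_0 = 2^825 mod 6601 = 2738. x_0 is neither 1 nor 6600, so continue squaring. x_1 = 2738^2 mod 6601 = 4509. x_2 = 4509^2 mod 6601 = 1. x_2 = 1 but x_1 ≠ ±1, a nontrivial square root of 1 — 2 is a witness and 6601 is composite.
Base 4826: x_0 = 4826^825 mod 6601 = 4185. x_0 is neither 1 nor 6600, so continue squaring. x_1 = 4185^2 mod 6601 = 1772. x_2 = 1772^2 mod 6601 = 4509. Reached i = s−1 = 2 without hitting −1: 4826 is a Miller–Rabin witness and 6601 is composite.
The smallest witness among the given bases is 2.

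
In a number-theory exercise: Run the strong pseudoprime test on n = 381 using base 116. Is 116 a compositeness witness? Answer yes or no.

n − 1 = 380 = 2^2 · 95, so s = 2 and d = 95.
x_0 = 116^95 mod 381 = 224.
x_0 is neither 1 nor 380, so continue squaring.
x_1 = 224^2 mod 381 = 265.
Reached i = s−1 = 1 without hitting −1: 116 is a Miller–Rabin witness and 381 is composite.

yes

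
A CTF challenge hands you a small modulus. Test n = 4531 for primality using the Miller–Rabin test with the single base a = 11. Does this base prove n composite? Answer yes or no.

yes

n − 1 = 4530 = 2^1 · 2265, so s = 1 and d = 2265.
x_0 = 11^2265 mod 4531 = 2574.
x_0 ∉ {1, 4530} and s = 1, so 11 is a Miller–Rabin witness and 4531 is composite.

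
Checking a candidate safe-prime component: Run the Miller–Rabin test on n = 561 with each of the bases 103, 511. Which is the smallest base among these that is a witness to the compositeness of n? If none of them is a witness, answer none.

none

n − 1 = 560 = 2^4 · 35, so s = 4 and d = 35.
Base 103: x_0 = 103^35 mod 561 = 1. x_0 = 1, so 103 is not a witness.
Base 511: x_0 = 511^35 mod 561 = 1. x_0 = 1, so 511 is not a witness.
No listed base is a witness for 561.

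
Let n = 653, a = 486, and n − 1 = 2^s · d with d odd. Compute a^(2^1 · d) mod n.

1

n − 1 = 652 = 2^2 · 163, so s = 2 and d = 163.
x_0 = 486^163 mod 653 = 1.
x_1 = 1^2 mod 653 = 1.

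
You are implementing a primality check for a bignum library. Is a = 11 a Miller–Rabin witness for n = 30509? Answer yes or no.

no

n − 1 = 30508 = 2^2 · 7627, so s = 2 and d = 7627.
x_0 = 11^7627 mod 30509 = 20257.
x_0 is neither 1 nor 30508, so continue squaring.
x_1 = 20257^2 mod 30509 = 30508.
x_1 ≡ −1, so 11 is not a witness.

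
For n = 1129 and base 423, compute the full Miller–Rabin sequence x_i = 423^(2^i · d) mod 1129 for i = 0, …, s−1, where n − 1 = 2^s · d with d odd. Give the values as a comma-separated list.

1, 1, 1

n − 1 = 1128 = 2^3 · 141, so s = 3 and d = 141.
x_0 = 423^141 mod 1129 = 1.
x_1 = 1^2 mod 1129 = 1.
x_2 = 1^2 mod 1129 = 1.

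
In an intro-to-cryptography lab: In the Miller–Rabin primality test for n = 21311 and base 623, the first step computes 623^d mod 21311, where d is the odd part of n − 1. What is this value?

n − 1 = 21310 = 2^1 · 10655, so s = 1 and d = 10655.
623^10655 mod 21311 = 6766.

6766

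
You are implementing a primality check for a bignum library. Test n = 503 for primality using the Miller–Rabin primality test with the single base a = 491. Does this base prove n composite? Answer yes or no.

n − 1 = 502 = 2^1 · 251, so s = 1 and d = 251.
x_0 = 491^251 mod 503 = 502.
x_0 = 502 ≡ −1, so 491 is not a witness.

no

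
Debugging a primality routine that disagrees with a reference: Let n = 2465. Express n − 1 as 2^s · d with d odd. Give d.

Halving: 2464 → 1232 → 616 → 308 → 154 → 77; 77 is odd.
So 2464 = 2^5 · 77.

77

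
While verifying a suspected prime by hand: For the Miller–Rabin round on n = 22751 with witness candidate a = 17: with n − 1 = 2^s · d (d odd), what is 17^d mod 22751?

n − 1 = 22750 = 2^1 · 11375, so s = 1 and d = 11375.
17^11375 mod 22751 = 22750.

22750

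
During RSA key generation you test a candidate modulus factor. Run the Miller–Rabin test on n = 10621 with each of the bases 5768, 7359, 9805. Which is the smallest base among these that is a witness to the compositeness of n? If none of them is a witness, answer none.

none

n − 1 = 10620 = 2^2 · 2655, so s = 2 and d = 2655.
Base 5768: x_0 = 5768^2655 mod 10621 = 1. x_0 = 1, so 5768 is not a witness.
Base 7359: x_0 = 7359^2655 mod 10621 = 1. x_0 = 1, so 7359 is not a witness.
Base 9805: x_0 = 9805^2655 mod 10621 = 1. x_0 = 1, so 9805 is not a witness.
No listed base is a witness for 10621.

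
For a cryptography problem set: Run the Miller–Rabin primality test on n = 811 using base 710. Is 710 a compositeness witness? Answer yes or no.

no

n − 1 = 810 = 2^1 · 405, so s = 1 and d = 405.
Repeated squaring mod 811: 710^1 ≡ 710, 710^2 ≡ 469, 710^4 ≡ 180, 710^8 ≡ 771, 710^16 ≡ 789, 710^32 ≡ 484, 710^64 ≡ 688, 710^128 ≡ 531, 710^256 ≡ 544.
405 = 256 + 128 + 16 + 4 + 1, so 710^405 ≡ 544·531·789·180·710 ≡ 1 (mod 811).
x_0 = 710^405 mod 811 = 1.
x_0 = 1, so 710 is not a witness.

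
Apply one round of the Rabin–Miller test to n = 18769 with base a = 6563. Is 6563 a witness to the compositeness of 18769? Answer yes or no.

no

n − 1 = 18768 = 2^4 · 1173, so s = 4 and d = 1173.
Repeated squaring mod 18769: 6563^1 ≡ 6563, 6563^2 ≡ 16883, 6563^4 ≡ 9655, 6563^8 ≡ 12171, 6563^16 ≡ 8293, 6563^32 ≡ 4233, 6563^64 ≡ 12663, 6563^128 ≡ 8002, 6563^256 ≡ 10945, 6563^512 ≡ 9267, 6563^1024 ≡ 9114.
1173 = 1024 + 128 + 16 + 4 + 1, so 6563^1173 ≡ 9114·8002·8293·9655·6563 ≡ 3141 (mod 18769).
x_0 = 6563^1173 mod 18769 = 3141.
x_0 is neither 1 nor 18768, so continue squaring.
x_1 = 3141^2 mod 18769 = 12156.
x_2 = 12156^2 mod 18769 = 18768.
x_2 ≡ −1, so 6563 is not a witness.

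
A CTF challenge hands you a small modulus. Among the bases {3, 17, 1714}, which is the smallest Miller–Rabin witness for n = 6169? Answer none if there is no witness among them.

3

n − 1 = 6168 = 2^3 · 771, so s = 3 and d = 771.
Base 3: x_0 = 3^771 mod 6169 = 2960. x_0 is neither 1 nor 6168, so continue squaring. x_1 = 2960^2 mod 6169 = 1620. x_2 = 1620^2 mod 6169 = 2575. Reached i = s−1 = 2 without hitting −1: 3 is a Miller–Rabin witness and 6169 is composite.
Base 17: x_0 = 17^771 mod 6169 = 3991. x_0 is neither 1 nor 6168, so continue squaring. x_1 = 3991^2 mod 6169 = 5892. x_2 = 5892^2 mod 6169 = 2701. Reached i = s−1 = 2 without hitting −1: 17 is a Miller–Rabin witness and 6169 is composite.
Base 1714: x_0 = 1714^771 mod 6169 = 2612. x_0 is neither 1 nor 6168, so continue squaring. x_1 = 2612^2 mod 6169 = 5799. x_2 = 5799^2 mod 6169 = 1182. Reached i = s−1 = 2 without hitting −1: 1714 is a Miller–Rabin witness and 6169 is composite.
The smallest witness among the given bases is 3.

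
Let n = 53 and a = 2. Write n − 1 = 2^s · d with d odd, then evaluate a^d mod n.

30

n − 1 = 52 = 2^2 · 13, so s = 2 and d = 13.
2^13 mod 53 = 30.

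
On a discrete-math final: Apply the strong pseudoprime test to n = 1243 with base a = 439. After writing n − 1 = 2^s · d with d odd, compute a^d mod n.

703

n − 1 = 1242 = 2^1 · 621, so s = 1 and d = 621.
Repeated squaring mod 1243: 439^1 ≡ 439, 439^2 ≡ 56, 439^4 ≡ 650, 439^8 ≡ 1123, 439^16 ≡ 727, 439^32 ≡ 254, 439^64 ≡ 1123, 439^128 ≡ 727, 439^256 ≡ 254, 439^512 ≡ 1123.
621 = 512 + 64 + 32 + 8 + 4 + 1, so 439^621 ≡ 1123·1123·254·1123·650·439 ≡ 703 (mod 1243).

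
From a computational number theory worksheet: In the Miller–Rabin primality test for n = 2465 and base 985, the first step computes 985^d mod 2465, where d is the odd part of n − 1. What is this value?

985

n − 1 = 2464 = 2^5 · 77, so s = 5 and d = 77.
985^77 mod 2465 = 985.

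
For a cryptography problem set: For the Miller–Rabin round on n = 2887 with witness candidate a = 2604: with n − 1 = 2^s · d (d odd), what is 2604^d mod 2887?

1

n − 1 = 2886 = 2^1 · 1443, so s = 1 and d = 1443.
Repeated squaring mod 2887: 2604^1 ≡ 2604, 2604^2 ≡ 2140, 2604^4 ≡ 818, 2604^8 ≡ 2227, 2604^16 ≡ 2550, 2604^32 ≡ 976, 2604^64 ≡ 2753, 2604^128 ≡ 634, 2604^256 ≡ 663, 2604^512 ≡ 745, 2604^1024 ≡ 721.
1443 = 1024 + 256 + 128 + 32 + 2 + 1, so 2604^1443 ≡ 721·663·634·976·2140·2604 ≡ 1 (mod 2887).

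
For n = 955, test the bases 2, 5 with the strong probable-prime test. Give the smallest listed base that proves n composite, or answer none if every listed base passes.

2

n − 1 = 954 = 2^1 · 477, so s = 1 and d = 477.
Base 2: x_0 = 2^477 mod 955 = 577. x_0 ∉ {1, 954} and s = 1, so 2 is a Miller–Rabin witness and 955 is composite.
Base 5: x_0 = 5^477 mod 955 = 25. x_0 ∉ {1, 954} and s = 1, so 5 is a Miller–Rabin witness and 955 is composite.
The smallest witness among the given bases is 2.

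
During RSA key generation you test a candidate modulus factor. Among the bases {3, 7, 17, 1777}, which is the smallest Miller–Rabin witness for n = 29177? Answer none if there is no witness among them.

n − 1 = 29176 = 2^3 · 3647, so s = 3 and d = 3647.
Base 3: x_0 = 3^3647 mod 29177 = 27049. x_0 is neither 1 nor 29176, so continue squaring. x_1 = 27049^2 mod 29177 = 5949. x_2 = 5949^2 mod 29177 = 28077. Reached i = s−1 = 2 without hitting −1: 3 is a Miller–Rabin witness and 29177 is composite.
Base 7: x_0 = 7^3647 mod 29177 = 11361. x_0 is neither 1 nor 29176, so continue squaring. x_1 = 11361^2 mod 29177 = 22450. x_2 = 22450^2 mod 29177 = 28179. Reached i = s−1 = 2 without hitting −1: 7 is a Miller–Rabin witness and 29177 is composite.
Base 17: x_0 = 17^3647 mod 29177 = 17804. x_0 is neither 1 nor 29176, so continue squaring. x_1 = 17804^2 mod 29177 = 3488. x_2 = 3488^2 mod 29177 = 28512. Reached i = s−1 = 2 without hitting −1: 17 is a Miller–Rabin witness and 29177 is composite.
Base 1777: x_0 = 1777^3647 mod 29177 = 7894. x_0 is neither 1 nor 29176, so continue squaring. x_1 = 7894^2 mod 29177 = 22341. x_2 = 22341^2 mod 29177 = 18519. Reached i = s−1 = 2 without hitting −1: 1777 is a Miller–Rabin witness and 29177 is composite.
The smallest witness among the given bases is 3.

3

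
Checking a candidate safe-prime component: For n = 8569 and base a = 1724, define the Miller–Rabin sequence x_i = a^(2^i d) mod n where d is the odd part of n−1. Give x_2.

n − 1 = 8568 = 2^3 · 1071, so s = 3 and d = 1071.
Repeated squaring mod 8569: 1724^1 ≡ 1724, 1724^2 ≡ 7302, 1724^4 ≡ 2886, 1724^8 ≡ 8497, 1724^16 ≡ 5184, 1724^32 ≡ 1472, 1724^64 ≡ 7396, 1724^128 ≡ 4889, 1724^256 ≡ 3380, 1724^512 ≡ 1923, 1724^1024 ≡ 4690.
1071 = 1024 + 32 + 8 + 4 + 2 + 1, so 1724^1071 ≡ 4690·1472·8497·2886·7302·1724 ≡ 2868 (mod 8569).
x_0 = 2868.
x_1 = 2868^2 mod 8569 = 7753.
x_2 = 7753^2 mod 8569 = 6043.

6043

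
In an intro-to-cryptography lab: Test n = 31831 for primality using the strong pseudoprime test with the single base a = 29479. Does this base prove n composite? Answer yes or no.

n − 1 = 31830 = 2^1 · 15915, so s = 1 and d = 15915.
By repeated squaring, 29479^15915 ≡ 28668 (mod 31831).
x_0 = 29479^15915 mod 31831 = 28668.
x_0 ∉ {1, 31830} and s = 1, so 29479 is a Miller–Rabin witness and 31831 is composite.

yes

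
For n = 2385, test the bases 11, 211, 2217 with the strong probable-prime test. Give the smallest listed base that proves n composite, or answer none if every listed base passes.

n − 1 = 2384 = 2^4 · 149, so s = 4 and d = 149.
Base 11: x_0 = 11^149 mod 2385 = 176. x_0 is neither 1 nor 2384, so continue squaring. x_1 = 176^2 mod 2385 = 2356. x_2 = 2356^2 mod 2385 = 841. x_3 = 841^2 mod 2385 = 1321. Reached i = s−1 = 3 without hitting −1: 11 is a Miller–Rabin witness and 2385 is composite.
Base 211: x_0 = 211^149 mod 2385 = 1006. x_0 is neither 1 nor 2384, so continue squaring. x_1 = 1006^2 mod 2385 = 796. x_2 = 796^2 mod 2385 = 1591. x_3 = 1591^2 mod 2385 = 796. Reached i = s−1 = 3 without hitting −1: 211 is a Miller–Rabin witness and 2385 is composite.
Base 2217: x_0 = 2217^149 mod 2385 = 1017. x_0 is neither 1 nor 2384, so continue squaring. x_1 = 1017^2 mod 2385 = 1584. x_2 = 1584^2 mod 2385 = 36. x_3 = 36^2 mod 2385 = 1296. Reached i = s−1 = 3 without hitting −1: 2217 is a Miller–Rabin witness and 2385 is composite.
The smallest witness among the given bases is 11.

11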